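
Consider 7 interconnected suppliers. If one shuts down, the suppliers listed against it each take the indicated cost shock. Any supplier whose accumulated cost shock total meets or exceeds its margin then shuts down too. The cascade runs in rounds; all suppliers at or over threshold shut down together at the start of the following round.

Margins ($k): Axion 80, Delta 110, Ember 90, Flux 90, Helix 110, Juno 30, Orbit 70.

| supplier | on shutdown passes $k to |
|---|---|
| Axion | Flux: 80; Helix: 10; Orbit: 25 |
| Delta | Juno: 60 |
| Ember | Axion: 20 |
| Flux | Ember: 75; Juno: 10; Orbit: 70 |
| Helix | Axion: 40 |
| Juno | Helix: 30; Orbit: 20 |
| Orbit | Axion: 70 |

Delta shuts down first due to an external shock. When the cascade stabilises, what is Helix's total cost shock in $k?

30

Round 1 — Delta shuts down (initial).
  Juno: +60 → 60 ≥ 30
Round 2 — Juno shuts down.
  Helix: +30 → 30 < 110
  Orbit: +20 → 20 < 70
No further shutdowns.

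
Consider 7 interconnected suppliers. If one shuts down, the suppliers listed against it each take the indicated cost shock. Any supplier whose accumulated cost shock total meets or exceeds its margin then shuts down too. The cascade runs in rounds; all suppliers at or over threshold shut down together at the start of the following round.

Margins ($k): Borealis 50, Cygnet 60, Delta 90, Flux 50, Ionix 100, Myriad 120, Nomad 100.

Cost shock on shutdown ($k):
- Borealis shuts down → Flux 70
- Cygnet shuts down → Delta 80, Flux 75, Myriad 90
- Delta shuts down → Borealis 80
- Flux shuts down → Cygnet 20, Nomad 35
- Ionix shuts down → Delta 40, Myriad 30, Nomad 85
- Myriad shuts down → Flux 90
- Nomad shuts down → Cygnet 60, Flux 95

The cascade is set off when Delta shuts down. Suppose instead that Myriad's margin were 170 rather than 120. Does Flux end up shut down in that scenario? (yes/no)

With Myriad's margin at 170:
Round 1 — Delta shuts down (initial).
  Borealis: +80 → 80 ≥ 50
Round 2 — Borealis shuts down.
  Flux: +70 → 70 ≥ 50
Round 3 — Flux shuts down.
  Cygnet: +20 → 20 < 60
  Nomad: +35 → 35 < 100
No further shutdowns.

yes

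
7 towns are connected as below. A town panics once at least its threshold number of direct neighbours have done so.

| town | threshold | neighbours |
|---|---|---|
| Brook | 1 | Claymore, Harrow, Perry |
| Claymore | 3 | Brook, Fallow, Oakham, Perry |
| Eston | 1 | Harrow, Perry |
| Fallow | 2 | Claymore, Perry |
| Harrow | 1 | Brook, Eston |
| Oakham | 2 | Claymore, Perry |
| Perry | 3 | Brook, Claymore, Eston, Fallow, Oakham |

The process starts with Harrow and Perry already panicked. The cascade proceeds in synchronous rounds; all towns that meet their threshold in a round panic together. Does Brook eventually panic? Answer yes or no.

Round 1 — Harrow, Perry panic (initial).
Round 2 — checking thresholds:
  Brook: 2 of 3 neighbours ≥ 1, panics.
  Claymore: 1 of 4 neighbours < 3, below threshold.
  Eston: 2 of 2 neighbours ≥ 1, panics.
  Fallow: 1 of 2 neighbours < 2, below threshold.
  Oakham: 1 of 2 neighbours < 2, below threshold.
Round 3 — no new panics; cascade stops.

yes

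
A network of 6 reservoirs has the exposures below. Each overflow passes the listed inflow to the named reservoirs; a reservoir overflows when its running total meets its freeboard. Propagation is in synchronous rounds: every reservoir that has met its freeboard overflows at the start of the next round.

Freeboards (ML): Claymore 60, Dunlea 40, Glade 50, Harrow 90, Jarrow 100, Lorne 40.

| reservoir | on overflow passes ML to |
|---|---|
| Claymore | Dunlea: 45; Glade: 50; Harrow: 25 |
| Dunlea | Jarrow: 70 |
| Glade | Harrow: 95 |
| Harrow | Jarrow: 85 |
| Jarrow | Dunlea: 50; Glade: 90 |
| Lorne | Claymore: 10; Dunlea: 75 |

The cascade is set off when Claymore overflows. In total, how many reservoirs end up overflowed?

5

Round 1 — Claymore overflows (initial).
  Dunlea: +45 → 45 ≥ 40
  Glade: +50 → 50 ≥ 50
  Harrow: +25 → 25 < 90
Round 2 — Dunlea, Glade overflow.
  Harrow: +95 → 120 ≥ 90
  Jarrow: +70 → 70 < 100
Round 3 — Harrow overflows.
  Jarrow: +85 → 155 ≥ 100
Round 4 — Jarrow overflows.
No further overflows.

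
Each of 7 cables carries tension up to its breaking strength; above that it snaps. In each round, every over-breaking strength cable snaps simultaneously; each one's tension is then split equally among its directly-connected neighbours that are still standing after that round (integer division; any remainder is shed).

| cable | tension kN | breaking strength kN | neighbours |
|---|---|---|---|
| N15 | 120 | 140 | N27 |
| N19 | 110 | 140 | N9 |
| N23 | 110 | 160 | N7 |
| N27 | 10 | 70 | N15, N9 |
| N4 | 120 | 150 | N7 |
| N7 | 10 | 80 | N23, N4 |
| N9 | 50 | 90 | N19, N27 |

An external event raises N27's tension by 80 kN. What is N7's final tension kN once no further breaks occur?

Round 1 — N27 at 90 > 70. N27 snaps.
  N27 sheds 90 kN to N15, N9: 45 each.
    N15: 120+45 = 165 > 140
    N9: 50+45 = 95 > 90
Round 2 — N15, N9 snap.
  N15 sheds 165 kN: no online neighbours, lost.
  N9 sheds 95 kN to N19: 95 each.
    N19: 110+95 = 205 > 140
Round 3 — N19 snaps.
  N19 sheds 205 kN: no online neighbours, lost.
No further breaks.

10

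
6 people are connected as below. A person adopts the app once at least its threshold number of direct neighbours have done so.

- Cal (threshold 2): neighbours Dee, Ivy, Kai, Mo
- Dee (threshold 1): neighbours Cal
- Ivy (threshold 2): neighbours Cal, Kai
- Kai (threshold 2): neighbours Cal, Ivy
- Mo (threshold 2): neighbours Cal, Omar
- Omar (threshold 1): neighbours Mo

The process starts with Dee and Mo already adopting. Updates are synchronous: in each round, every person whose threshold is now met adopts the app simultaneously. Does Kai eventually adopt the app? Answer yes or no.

Round 1 — Dee, Mo adopt the app (initial).
Round 2 — checking thresholds:
  Cal: 2 of 4 neighbours ≥ 2, adopts the app.
  Omar: 1 of 1 neighbours ≥ 1, adopts the app.
Round 3 — no new adoptions; cascade stops.

no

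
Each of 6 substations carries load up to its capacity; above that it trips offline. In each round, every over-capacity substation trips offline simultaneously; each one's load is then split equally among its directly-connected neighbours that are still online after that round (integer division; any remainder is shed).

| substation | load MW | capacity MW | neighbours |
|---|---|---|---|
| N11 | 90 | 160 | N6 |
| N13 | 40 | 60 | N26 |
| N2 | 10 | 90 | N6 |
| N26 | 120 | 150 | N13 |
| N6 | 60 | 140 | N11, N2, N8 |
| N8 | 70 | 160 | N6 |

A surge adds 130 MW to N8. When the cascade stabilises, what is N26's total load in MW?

120

Round 1 — N8 at 200 > 160. N8 trips offline.
  N8 sheds 200 MW to N6: 200 each.
    N6: 60+200 = 260 > 140
Round 2 — N6 trips offline.
  N6 sheds 260 MW to N11, N2: 130 each.
    N11: 90+130 = 220 > 160
    N2: 10+130 = 140 > 90
Round 3 — N11, N2 trip offline.
  N11 sheds 220 MW: no online neighbours, lost.
  N2 sheds 140 MW: no online neighbours, lost.
No further trips.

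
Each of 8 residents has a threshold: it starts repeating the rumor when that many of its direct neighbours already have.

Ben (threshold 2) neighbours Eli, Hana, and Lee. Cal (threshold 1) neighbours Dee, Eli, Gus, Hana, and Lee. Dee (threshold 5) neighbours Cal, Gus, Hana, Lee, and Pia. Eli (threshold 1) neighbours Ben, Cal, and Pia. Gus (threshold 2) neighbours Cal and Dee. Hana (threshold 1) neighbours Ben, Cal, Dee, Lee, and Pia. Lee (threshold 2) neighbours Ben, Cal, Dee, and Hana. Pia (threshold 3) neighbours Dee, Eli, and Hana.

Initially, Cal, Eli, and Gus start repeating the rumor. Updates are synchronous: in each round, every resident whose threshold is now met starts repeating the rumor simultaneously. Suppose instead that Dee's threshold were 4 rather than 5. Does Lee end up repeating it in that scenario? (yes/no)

yes

With Dee's threshold at 4:
Round 1 — Cal, Eli, Gus start repeating the rumor (initial).
Round 2 — checking thresholds:
  Ben: 1 of 3 neighbours < 2, not yet.
  Dee: 2 of 5 neighbours < 4, not yet.
  Hana: 1 of 5 neighbours ≥ 1, starts repeating the rumor.
  Lee: 1 of 4 neighbours < 2, not yet.
  Pia: 1 of 3 neighbours < 3, not yet.
Round 3 — checking thresholds:
  Ben: 2 of 3 neighbours ≥ 2, starts repeating the rumor.
  Dee: 3 of 5 neighbours < 4, not yet.
  Lee: 2 of 4 neighbours ≥ 2, starts repeating the rumor.
  Pia: 2 of 3 neighbours < 3, not yet.
Round 4 — checking thresholds:
  Dee: 4 of 5 neighbours ≥ 4, starts repeating the rumor.
  Pia: 2 of 3 neighbours < 3, not yet.
Round 5 — checking thresholds:
  Pia: 3 of 3 neighbours ≥ 3, starts repeating the rumor.
Round 6 — no new spreads; cascade stops.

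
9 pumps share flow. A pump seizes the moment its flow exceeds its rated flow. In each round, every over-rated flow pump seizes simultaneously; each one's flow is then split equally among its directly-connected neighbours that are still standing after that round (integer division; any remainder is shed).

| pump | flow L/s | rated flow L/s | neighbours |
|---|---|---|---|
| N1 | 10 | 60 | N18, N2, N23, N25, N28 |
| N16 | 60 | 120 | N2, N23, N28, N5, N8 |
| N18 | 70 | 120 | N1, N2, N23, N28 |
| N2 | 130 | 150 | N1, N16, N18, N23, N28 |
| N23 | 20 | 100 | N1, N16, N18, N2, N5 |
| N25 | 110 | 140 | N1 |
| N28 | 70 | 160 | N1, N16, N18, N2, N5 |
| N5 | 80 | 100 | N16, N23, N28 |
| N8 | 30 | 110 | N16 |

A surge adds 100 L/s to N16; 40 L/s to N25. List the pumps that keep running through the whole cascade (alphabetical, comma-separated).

Round 1 — N16 at 160 > 120; N25 at 150 > 140. N16, N25 seize.
  N16 sheds 160 L/s to N2, N23, N28, N5, N8: 32 each.
    N2: 130+32 = 162 > 150
    N23: 20+32 = 52 ≤ 100
    N28: 70+32 = 102 ≤ 160
    N5: 80+32 = 112 > 100
    N8: 30+32 = 62 ≤ 110
  N25 sheds 150 L/s to N1: 150 each.
    N1: 10+150 = 160 > 60
Round 2 — N1, N2, N5 seize.
  N1 sheds 160 L/s to N18, N23, N28: 53 each (1 lost).
    N18: 70+53 = 123 > 120
    N23: 52+53 = 105 > 100
    N28: 102+53 = 155 ≤ 160
  N2 sheds 162 L/s to N18, N23, N28: 54 each.
    N18: 123+54 = 177 > 120
    N23: 105+54 = 159 > 100
    N28: 155+54 = 209 > 160
  N5 sheds 112 L/s to N23, N28: 56 each.
    N23: 159+56 = 215 > 100
    N28: 209+56 = 265 > 160
Round 3 — N18, N23, N28 seize.
  N18 sheds 177 L/s: no online neighbours, lost.
  N23 sheds 215 L/s: no online neighbours, lost.
  N28 sheds 265 L/s: no online neighbours, lost.
No further seizures.

N8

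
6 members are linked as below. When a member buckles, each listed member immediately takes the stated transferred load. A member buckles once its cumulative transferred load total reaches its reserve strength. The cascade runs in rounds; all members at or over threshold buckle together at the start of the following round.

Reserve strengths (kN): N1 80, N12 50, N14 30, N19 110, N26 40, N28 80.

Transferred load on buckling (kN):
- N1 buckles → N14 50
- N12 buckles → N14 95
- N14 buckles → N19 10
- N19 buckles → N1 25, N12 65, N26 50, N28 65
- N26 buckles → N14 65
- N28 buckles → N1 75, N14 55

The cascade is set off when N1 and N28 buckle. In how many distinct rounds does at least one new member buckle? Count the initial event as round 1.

Round 1 — N1, N28 buckle (initial).
  N14: +50+55 → 105 ≥ 30
Round 2 — N14 buckles.
  N19: +10 → 10 < 110
No further bucklings.

2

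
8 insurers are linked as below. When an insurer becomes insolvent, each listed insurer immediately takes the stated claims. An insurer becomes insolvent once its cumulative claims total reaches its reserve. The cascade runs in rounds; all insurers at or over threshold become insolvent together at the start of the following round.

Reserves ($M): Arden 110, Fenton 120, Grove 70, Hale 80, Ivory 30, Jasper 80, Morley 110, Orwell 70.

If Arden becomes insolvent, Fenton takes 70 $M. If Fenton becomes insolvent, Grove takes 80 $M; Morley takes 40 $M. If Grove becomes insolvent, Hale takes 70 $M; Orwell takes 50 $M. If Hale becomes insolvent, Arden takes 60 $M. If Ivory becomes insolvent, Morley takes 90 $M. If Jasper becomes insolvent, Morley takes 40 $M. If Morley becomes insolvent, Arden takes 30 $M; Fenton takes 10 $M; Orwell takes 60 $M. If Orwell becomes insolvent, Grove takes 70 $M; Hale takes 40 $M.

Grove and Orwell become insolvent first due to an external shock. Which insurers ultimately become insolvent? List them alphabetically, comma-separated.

Grove, Hale, Orwell

Round 1 — Grove, Orwell become insolvent (initial).
  Hale: +70+40 → 110 ≥ 80
Round 2 — Hale becomes insolvent.
  Arden: +60 → 60 < 110
No further insolvencies.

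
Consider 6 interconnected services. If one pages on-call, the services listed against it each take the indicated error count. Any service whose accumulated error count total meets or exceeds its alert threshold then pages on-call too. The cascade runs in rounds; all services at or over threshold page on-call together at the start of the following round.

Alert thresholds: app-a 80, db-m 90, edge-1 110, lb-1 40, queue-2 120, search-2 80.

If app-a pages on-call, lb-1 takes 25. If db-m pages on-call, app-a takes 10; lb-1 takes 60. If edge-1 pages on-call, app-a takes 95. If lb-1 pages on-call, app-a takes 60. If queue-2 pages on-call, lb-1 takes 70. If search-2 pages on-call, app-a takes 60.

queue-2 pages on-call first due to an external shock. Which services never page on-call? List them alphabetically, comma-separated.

Round 1 — queue-2 pages on-call (initial).
  lb-1: +70 → 70 ≥ 40
Round 2 — lb-1 pages on-call.
  app-a: +60 → 60 < 80
No further pages.

app-a, db-m, edge-1, search-2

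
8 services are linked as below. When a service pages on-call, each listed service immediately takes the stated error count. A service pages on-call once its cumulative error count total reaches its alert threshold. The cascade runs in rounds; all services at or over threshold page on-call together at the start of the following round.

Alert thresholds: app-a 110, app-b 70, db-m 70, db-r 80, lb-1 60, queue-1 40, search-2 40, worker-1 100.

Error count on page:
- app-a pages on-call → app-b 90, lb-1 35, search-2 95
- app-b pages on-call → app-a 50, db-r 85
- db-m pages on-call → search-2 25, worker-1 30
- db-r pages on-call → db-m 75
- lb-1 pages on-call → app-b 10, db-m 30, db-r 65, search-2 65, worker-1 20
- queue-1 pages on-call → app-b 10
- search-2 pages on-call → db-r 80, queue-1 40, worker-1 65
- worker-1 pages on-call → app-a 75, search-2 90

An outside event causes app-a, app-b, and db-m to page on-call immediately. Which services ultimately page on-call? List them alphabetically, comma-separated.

app-a, app-b, db-m, db-r, queue-1, search-2

Round 1 — app-a, app-b, db-m page on-call (initial).
  db-r: +85 → 85 ≥ 80
  lb-1: +35 → 35 < 60
  search-2: +95+25 → 120 ≥ 40
  worker-1: +30 → 30 < 100
Round 2 — db-r, search-2 page on-call.
  queue-1: +40 → 40 ≥ 40
  worker-1: +65 → 95 < 100
Round 3 — queue-1 pages on-call.
No further pages.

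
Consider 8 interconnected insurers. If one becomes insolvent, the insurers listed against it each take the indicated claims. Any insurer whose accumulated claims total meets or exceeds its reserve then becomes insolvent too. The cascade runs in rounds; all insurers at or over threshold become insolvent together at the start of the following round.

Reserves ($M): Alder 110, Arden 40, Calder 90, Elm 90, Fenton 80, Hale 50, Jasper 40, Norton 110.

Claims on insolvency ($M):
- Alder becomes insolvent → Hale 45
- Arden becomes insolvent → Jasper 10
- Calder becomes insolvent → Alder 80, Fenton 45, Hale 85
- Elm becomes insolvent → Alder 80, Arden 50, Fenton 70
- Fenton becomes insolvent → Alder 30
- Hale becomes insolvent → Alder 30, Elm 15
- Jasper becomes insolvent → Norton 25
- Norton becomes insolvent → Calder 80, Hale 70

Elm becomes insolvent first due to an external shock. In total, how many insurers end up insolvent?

Round 1 — Elm becomes insolvent (initial).
  Alder: +80 → 80 < 110
  Arden: +50 → 50 ≥ 40
  Fenton: +70 → 70 < 80
Round 2 — Arden becomes insolvent.
  Jasper: +10 → 10 < 40
No further insolvencies.

2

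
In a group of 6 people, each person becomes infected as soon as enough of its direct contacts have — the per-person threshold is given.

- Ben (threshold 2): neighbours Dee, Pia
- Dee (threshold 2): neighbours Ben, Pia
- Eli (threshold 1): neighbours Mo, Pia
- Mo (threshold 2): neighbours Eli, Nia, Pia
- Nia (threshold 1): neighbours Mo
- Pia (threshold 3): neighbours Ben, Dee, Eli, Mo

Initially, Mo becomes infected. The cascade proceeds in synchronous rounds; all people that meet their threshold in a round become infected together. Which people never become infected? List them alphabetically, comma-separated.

Round 1 — Mo becomes infected (initial).
Round 2 — checking thresholds:
  Eli: 1 of 2 neighbours ≥ 1, becomes infected.
  Nia: 1 of 1 neighbours ≥ 1, becomes infected.
  Pia: 1 of 4 neighbours < 3, not yet.
Round 3 — no new infections; cascade stops.

Ben, Dee, Pia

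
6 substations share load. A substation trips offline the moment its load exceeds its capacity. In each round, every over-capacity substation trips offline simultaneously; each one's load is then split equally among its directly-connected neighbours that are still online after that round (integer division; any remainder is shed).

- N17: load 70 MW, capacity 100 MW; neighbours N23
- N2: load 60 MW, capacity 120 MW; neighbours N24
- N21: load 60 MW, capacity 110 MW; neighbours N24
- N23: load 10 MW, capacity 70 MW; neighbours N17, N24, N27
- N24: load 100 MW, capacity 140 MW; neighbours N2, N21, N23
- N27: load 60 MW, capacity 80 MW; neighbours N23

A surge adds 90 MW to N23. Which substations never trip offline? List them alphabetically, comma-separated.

Round 1 — N23 at 100 > 70. N23 trips offline.
  N23 sheds 100 MW to N17, N24, N27: 33 each (1 lost).
    N17: 70+33 = 103 > 100
    N24: 100+33 = 133 ≤ 140
    N27: 60+33 = 93 > 80
Round 2 — N17, N27 trip offline.
  N17 sheds 103 MW: no online neighbours, lost.
  N27 sheds 93 MW: no online neighbours, lost.
No further trips.

N2, N21, N24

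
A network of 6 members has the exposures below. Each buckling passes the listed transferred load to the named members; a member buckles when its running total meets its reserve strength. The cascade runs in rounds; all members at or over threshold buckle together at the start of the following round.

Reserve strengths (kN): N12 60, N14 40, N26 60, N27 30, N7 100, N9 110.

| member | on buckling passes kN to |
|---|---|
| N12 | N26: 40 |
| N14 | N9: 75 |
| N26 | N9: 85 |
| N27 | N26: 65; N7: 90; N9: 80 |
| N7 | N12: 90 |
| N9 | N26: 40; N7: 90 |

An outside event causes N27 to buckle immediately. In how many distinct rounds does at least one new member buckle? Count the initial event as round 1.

Round 1 — N27 buckles (initial).
  N26: +65 → 65 ≥ 60
  N7: +90 → 90 < 100
  N9: +80 → 80 < 110
Round 2 — N26 buckles.
  N9: +85 → 165 ≥ 110
Round 3 — N9 buckles.
  N7: +90 → 180 ≥ 100
Round 4 — N7 buckles.
  N12: +90 → 90 ≥ 60
Round 5 — N12 buckles.
No further bucklings.

5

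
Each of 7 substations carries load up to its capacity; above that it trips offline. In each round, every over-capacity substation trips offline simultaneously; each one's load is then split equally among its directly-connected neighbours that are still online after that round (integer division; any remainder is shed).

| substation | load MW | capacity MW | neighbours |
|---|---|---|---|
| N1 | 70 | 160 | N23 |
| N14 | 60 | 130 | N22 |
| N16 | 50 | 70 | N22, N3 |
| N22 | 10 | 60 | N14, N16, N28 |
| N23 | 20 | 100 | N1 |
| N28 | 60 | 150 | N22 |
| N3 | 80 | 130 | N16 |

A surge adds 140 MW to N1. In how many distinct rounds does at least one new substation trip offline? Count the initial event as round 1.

Round 1 — N1 at 210 > 160. N1 trips offline.
  N1 sheds 210 MW to N23: 210 each.
    N23: 20+210 = 230 > 100
Round 2 — N23 trips offline.
  N23 sheds 230 MW: no online neighbours, lost.
No further trips.

2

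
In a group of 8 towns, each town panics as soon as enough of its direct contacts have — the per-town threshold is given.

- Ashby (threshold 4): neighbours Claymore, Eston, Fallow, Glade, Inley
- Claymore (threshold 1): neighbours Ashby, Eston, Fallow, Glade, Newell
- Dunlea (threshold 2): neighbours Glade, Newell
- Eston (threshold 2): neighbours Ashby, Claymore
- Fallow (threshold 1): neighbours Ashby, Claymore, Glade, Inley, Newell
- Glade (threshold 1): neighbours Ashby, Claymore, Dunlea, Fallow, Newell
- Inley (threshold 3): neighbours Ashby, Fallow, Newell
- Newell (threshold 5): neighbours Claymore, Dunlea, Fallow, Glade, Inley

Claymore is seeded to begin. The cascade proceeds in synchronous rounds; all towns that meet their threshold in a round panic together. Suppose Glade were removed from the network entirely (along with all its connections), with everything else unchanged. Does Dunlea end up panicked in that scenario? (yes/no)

With Glade removed:
Round 1 — Claymore panics (initial).
Round 2 — checking thresholds:
  Ashby: 1 of 4 neighbours < 4, holds.
  Eston: 1 of 2 neighbours < 2, holds.
  Fallow: 1 of 4 neighbours ≥ 1, panics.
  Newell: 1 of 4 neighbours < 5, holds.
Round 3 — no new panics; cascade stops.

no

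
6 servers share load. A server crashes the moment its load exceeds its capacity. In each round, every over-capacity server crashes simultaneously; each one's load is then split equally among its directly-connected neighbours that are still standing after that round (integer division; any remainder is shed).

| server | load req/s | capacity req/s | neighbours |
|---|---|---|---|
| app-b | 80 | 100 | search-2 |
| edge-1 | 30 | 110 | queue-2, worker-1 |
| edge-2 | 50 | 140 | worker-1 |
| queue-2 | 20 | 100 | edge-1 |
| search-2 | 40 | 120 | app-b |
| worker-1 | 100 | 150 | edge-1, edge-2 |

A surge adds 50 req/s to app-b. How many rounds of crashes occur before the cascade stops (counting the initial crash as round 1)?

2

Round 1 — app-b at 130 > 100. app-b crashes.
  app-b sheds 130 req/s to search-2: 130 each.
    search-2: 40+130 = 170 > 120
Round 2 — search-2 crashes.
  search-2 sheds 170 req/s: no online neighbours, lost.
No further crashes.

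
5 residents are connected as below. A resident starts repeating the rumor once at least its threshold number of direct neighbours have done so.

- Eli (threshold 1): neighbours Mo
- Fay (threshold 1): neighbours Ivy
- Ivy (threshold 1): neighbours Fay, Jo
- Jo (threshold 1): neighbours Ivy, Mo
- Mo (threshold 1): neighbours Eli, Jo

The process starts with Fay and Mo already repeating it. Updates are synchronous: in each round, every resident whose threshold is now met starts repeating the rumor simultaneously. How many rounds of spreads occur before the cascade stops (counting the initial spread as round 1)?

2

Round 1 — Fay, Mo start repeating the rumor (initial).
Round 2 — checking thresholds:
  Eli: 1 of 1 neighbours ≥ 1, starts repeating the rumor.
  Ivy: 1 of 2 neighbours ≥ 1, starts repeating the rumor.
  Jo: 1 of 2 neighbours ≥ 1, starts repeating the rumor.
Round 3 — no new spreads; cascade stops.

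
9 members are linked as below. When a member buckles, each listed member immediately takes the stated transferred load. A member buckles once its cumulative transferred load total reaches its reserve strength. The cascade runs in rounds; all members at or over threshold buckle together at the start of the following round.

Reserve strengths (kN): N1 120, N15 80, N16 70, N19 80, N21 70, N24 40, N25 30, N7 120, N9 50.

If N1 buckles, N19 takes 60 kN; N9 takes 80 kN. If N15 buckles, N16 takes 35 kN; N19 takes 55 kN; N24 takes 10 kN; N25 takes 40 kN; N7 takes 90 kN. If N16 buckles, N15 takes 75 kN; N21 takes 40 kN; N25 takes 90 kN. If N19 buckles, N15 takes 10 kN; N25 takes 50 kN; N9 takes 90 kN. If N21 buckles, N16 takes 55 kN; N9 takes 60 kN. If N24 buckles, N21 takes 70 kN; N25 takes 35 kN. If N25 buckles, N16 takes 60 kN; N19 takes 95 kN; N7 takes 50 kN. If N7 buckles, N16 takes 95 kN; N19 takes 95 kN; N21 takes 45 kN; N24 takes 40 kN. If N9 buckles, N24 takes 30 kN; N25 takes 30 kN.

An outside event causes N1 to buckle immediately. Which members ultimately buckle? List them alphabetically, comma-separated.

Round 1 — N1 buckles (initial).
  N19: +60 → 60 < 80
  N9: +80 → 80 ≥ 50
Round 2 — N9 buckles.
  N24: +30 → 30 < 40
  N25: +30 → 30 ≥ 30
Round 3 — N25 buckles.
  N16: +60 → 60 < 70
  N19: +95 → 155 ≥ 80
  N7: +50 → 50 < 120
Round 4 — N19 buckles.
  N15: +10 → 10 < 80
No further bucklings.

N1, N19, N25, N9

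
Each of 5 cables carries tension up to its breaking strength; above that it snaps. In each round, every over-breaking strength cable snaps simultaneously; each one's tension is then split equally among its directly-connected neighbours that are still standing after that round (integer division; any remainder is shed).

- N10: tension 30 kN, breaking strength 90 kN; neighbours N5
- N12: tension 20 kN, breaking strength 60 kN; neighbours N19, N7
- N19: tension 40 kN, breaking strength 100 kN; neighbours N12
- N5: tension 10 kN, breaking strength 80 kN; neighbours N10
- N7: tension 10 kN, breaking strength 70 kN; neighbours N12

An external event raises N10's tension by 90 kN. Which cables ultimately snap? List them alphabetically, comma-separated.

Round 1 — N10 at 120 > 90. N10 snaps.
  N10 sheds 120 kN to N5: 120 each.
    N5: 10+120 = 130 > 80
Round 2 — N5 snaps.
  N5 sheds 130 kN: no online neighbours, lost.
No further breaks.

N10, N5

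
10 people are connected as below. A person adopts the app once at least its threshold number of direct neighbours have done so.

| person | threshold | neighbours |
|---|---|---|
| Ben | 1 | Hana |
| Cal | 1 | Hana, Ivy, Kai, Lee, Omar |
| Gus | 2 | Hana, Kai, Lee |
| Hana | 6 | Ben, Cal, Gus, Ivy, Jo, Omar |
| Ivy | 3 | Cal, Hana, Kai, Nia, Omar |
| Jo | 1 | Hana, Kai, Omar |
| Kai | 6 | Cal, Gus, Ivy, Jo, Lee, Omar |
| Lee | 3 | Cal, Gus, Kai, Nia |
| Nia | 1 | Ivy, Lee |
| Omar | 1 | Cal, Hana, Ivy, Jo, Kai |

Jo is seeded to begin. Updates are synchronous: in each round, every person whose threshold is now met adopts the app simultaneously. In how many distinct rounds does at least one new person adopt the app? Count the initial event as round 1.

3

Round 1 — Jo adopts the app (initial).
Round 2 — checking thresholds:
  Hana: 1 of 6 neighbours < 6, not yet.
  Kai: 1 of 6 neighbours < 6, not yet.
  Omar: 1 of 5 neighbours ≥ 1, adopts the app.
Round 3 — checking thresholds:
  Cal: 1 of 5 neighbours ≥ 1, adopts the app.
  Hana: 2 of 6 neighbours < 6, not yet.
  Ivy: 1 of 5 neighbours < 3, not yet.
  Kai: 2 of 6 neighbours < 6, not yet.
Round 4 — no new adoptions; cascade stops.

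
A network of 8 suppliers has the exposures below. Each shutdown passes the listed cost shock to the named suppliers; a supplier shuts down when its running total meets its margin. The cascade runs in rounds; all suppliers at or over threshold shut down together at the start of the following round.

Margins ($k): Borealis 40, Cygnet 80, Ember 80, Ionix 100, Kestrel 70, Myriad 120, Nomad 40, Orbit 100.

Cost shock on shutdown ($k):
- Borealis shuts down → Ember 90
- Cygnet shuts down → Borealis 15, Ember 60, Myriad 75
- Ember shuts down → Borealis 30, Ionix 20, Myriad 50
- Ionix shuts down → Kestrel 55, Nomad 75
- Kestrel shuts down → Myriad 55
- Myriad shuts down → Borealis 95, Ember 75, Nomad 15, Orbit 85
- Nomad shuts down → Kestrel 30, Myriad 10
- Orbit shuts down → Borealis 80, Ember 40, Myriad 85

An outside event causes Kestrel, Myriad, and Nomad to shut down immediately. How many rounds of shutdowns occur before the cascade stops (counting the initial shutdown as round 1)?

Round 1 — Kestrel, Myriad, Nomad shut down (initial).
  Borealis: +95 → 95 ≥ 40
  Ember: +75 → 75 < 80
  Orbit: +85 → 85 < 100
Round 2 — Borealis shuts down.
  Ember: +90 → 165 ≥ 80
Round 3 — Ember shuts down.
  Ionix: +20 → 20 < 100
No further shutdowns.

3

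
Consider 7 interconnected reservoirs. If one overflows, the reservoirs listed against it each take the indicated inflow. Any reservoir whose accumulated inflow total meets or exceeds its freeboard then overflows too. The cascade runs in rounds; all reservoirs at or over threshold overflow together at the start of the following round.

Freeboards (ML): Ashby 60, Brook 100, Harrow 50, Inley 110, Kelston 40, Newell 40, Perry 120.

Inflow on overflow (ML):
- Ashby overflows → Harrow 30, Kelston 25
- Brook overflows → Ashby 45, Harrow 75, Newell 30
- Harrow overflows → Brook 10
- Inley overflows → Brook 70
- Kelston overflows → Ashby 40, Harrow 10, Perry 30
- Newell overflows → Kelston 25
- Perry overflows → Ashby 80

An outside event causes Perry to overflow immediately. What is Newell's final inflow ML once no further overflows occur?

Round 1 — Perry overflows (initial).
  Ashby: +80 → 80 ≥ 60
Round 2 — Ashby overflows.
  Harrow: +30 → 30 < 50
  Kelston: +25 → 25 < 40
No further overflows.

0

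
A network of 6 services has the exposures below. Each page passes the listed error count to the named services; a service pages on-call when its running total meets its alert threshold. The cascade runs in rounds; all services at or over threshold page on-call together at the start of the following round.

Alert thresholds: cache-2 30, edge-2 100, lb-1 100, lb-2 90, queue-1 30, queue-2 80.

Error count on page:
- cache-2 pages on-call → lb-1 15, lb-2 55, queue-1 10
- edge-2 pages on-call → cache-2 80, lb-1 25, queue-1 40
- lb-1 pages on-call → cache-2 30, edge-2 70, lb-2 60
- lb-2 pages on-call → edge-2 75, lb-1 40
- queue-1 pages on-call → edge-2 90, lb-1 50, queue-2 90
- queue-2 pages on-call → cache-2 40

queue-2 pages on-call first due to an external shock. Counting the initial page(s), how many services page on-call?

2

Round 1 — queue-2 pages on-call (initial).
  cache-2: +40 → 40 ≥ 30
Round 2 — cache-2 pages on-call.
  lb-1: +15 → 15 < 100
  lb-2: +55 → 55 < 90
  queue-1: +10 → 10 < 30
No further pages.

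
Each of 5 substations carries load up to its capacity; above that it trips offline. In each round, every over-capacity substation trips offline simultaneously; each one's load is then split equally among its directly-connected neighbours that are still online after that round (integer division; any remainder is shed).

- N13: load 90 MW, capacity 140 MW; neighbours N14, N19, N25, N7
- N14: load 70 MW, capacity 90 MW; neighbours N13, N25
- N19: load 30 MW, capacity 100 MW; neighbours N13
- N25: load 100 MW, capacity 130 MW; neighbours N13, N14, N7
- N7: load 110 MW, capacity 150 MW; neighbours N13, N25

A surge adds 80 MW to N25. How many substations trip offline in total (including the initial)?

Round 1 — N25 at 180 > 130. N25 trips offline.
  N25 sheds 180 MW to N13, N14, N7: 60 each.
    N13: 90+60 = 150 > 140
    N14: 70+60 = 130 > 90
    N7: 110+60 = 170 > 150
Round 2 — N13, N14, N7 trip offline.
  N13 sheds 150 MW to N19: 150 each.
    N19: 30+150 = 180 > 100
  N14 sheds 130 MW: no online neighbours, lost.
  N7 sheds 170 MW: no online neighbours, lost.
Round 3 — N19 trips offline.
  N19 sheds 180 MW: no online neighbours, lost.
No further trips.

5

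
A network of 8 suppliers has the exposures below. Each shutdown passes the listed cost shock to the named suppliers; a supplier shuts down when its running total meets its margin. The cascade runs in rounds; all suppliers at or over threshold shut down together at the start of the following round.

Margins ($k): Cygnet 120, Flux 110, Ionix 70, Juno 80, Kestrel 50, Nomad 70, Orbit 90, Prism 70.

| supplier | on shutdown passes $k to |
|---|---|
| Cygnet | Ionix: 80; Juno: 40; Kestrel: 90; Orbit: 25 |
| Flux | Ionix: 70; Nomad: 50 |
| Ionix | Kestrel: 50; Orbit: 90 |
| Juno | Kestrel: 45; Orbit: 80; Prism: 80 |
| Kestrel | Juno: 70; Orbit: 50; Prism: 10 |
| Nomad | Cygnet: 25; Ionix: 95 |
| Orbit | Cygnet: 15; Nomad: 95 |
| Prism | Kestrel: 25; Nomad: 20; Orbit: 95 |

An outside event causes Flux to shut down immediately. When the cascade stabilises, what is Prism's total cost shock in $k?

10

Round 1 — Flux shuts down (initial).
  Ionix: +70 → 70 ≥ 70
  Nomad: +50 → 50 < 70
Round 2 — Ionix shuts down.
  Kestrel: +50 → 50 ≥ 50
  Orbit: +90 → 90 ≥ 90
Round 3 — Kestrel, Orbit shut down.
  Cygnet: +15 → 15 < 120
  Juno: +70 → 70 < 80
  Nomad: +95 → 145 ≥ 70
  Prism: +10 → 10 < 70
Round 4 — Nomad shuts down.
  Cygnet: +25 → 40 < 120
No further shutdowns.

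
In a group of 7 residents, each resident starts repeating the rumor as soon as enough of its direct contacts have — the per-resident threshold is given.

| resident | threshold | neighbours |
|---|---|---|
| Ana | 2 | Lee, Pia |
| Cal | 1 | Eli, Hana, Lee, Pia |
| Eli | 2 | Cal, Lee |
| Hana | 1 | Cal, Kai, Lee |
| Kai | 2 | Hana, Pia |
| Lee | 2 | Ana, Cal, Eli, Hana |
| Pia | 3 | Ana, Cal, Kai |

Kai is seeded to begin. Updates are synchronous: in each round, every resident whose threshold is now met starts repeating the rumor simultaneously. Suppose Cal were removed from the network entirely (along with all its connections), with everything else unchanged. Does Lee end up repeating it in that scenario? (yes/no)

no

With Cal removed:
Round 1 — Kai starts repeating the rumor (initial).
Round 2 — checking thresholds:
  Hana: 1 of 2 neighbours ≥ 1, starts repeating the rumor.
  Pia: 1 of 2 neighbours < 3, not yet.
Round 3 — no new spreads; cascade stops.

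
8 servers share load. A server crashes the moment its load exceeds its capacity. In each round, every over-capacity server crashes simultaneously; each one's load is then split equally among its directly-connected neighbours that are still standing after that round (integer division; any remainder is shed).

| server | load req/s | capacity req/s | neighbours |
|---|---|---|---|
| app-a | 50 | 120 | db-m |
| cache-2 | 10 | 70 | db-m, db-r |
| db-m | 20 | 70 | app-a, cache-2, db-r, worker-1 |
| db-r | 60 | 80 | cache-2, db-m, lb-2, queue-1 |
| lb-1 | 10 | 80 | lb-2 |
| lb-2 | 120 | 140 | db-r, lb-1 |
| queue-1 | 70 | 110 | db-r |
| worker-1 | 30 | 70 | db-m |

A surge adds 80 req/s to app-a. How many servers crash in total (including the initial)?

Round 1 — app-a at 130 > 120. app-a crashes.
  app-a sheds 130 req/s to db-m: 130 each.
    db-m: 20+130 = 150 > 70
Round 2 — db-m crashes.
  db-m sheds 150 req/s to cache-2, db-r, worker-1: 50 each.
    cache-2: 10+50 = 60 ≤ 70
    db-r: 60+50 = 110 > 80
    worker-1: 30+50 = 80 > 70
Round 3 — db-r, worker-1 crash.
  db-r sheds 110 req/s to cache-2, lb-2, queue-1: 36 each (2 lost).
    cache-2: 60+36 = 96 > 70
    lb-2: 120+36 = 156 > 140
    queue-1: 70+36 = 106 ≤ 110
  worker-1 sheds 80 req/s: no online neighbours, lost.
Round 4 — cache-2, lb-2 crash.
  cache-2 sheds 96 req/s: no online neighbours, lost.
  lb-2 sheds 156 req/s to lb-1: 156 each.
    lb-1: 10+156 = 166 > 80
Round 5 — lb-1 crashes.
  lb-1 sheds 166 req/s: no online neighbours, lost.
No further crashes.

7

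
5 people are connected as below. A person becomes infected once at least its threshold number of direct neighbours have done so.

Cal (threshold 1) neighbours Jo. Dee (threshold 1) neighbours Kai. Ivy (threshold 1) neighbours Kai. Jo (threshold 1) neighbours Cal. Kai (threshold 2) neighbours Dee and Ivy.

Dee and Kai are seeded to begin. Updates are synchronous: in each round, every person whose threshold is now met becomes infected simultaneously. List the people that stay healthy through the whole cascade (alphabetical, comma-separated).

Round 1 — Dee, Kai become infected (initial).
Round 2 — checking thresholds:
  Ivy: 1 of 1 neighbours ≥ 1, becomes infected.
Round 3 — no new infections; cascade stops.

Cal, Jo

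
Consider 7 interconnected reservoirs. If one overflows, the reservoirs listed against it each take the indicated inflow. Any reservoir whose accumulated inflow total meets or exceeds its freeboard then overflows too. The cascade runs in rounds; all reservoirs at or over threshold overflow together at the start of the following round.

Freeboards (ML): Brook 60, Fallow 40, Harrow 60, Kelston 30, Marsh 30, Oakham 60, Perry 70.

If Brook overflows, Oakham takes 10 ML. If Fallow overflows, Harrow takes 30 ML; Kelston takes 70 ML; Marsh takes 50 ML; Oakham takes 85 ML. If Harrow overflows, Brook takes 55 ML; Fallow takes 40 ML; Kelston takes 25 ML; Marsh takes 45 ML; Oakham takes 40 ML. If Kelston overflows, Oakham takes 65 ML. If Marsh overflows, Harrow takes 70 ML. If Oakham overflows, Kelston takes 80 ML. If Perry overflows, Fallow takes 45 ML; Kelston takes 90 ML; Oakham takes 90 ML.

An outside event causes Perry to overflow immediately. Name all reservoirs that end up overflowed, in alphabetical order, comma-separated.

Fallow, Harrow, Kelston, Marsh, Oakham, Perry

Round 1 — Perry overflows (initial).
  Fallow: +45 → 45 ≥ 40
  Kelston: +90 → 90 ≥ 30
  Oakham: +90 → 90 ≥ 60
Round 2 — Fallow, Kelston, Oakham overflow.
  Harrow: +30 → 30 < 60
  Marsh: +50 → 50 ≥ 30
Round 3 — Marsh overflows.
  Harrow: +70 → 100 ≥ 60
Round 4 — Harrow overflows.
  Brook: +55 → 55 < 60
No further overflows.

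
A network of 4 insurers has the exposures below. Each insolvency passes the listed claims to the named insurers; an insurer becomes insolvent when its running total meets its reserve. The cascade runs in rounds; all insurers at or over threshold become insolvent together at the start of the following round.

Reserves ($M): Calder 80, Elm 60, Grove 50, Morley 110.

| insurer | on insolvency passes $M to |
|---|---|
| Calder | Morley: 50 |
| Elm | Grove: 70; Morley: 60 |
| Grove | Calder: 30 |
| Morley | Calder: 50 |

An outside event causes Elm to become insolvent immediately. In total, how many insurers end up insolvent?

2

Round 1 — Elm becomes insolvent (initial).
  Grove: +70 → 70 ≥ 50
  Morley: +60 → 60 < 110
Round 2 — Grove becomes insolvent.
  Calder: +30 → 30 < 80
No further insolvencies.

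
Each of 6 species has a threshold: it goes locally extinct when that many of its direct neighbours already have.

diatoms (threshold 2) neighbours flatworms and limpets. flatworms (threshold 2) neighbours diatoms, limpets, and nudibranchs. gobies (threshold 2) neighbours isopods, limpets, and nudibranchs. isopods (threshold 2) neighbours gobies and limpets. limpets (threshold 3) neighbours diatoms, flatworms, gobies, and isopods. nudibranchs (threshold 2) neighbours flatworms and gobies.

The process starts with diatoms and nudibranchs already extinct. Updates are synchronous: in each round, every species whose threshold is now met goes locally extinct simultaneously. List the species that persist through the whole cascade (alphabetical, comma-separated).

Round 1 — diatoms, nudibranchs go locally extinct (initial).
Round 2 — checking thresholds:
  flatworms: 2 of 3 neighbours ≥ 2, goes locally extinct.
  gobies: 1 of 3 neighbours < 2, holds.
  limpets: 1 of 4 neighbours < 3, holds.
Round 3 — no new extinctions; cascade stops.

gobies, isopods, limpets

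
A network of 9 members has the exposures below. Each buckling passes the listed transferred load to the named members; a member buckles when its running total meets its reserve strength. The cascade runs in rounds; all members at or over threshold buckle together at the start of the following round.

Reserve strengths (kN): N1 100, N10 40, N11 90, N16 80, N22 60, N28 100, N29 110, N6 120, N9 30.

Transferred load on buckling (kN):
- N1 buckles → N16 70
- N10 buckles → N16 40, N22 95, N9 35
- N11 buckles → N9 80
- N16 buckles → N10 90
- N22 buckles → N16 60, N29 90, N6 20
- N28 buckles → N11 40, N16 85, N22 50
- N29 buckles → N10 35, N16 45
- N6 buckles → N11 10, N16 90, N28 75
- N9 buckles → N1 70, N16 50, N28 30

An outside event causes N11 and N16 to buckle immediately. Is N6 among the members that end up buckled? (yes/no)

no

Round 1 — N11, N16 buckle (initial).
  N10: +90 → 90 ≥ 40
  N9: +80 → 80 ≥ 30
Round 2 — N10, N9 buckle.
  N1: +70 → 70 < 100
  N22: +95 → 95 ≥ 60
  N28: +30 → 30 < 100
Round 3 — N22 buckles.
  N29: +90 → 90 < 110
  N6: +20 → 20 < 120
No further bucklings.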